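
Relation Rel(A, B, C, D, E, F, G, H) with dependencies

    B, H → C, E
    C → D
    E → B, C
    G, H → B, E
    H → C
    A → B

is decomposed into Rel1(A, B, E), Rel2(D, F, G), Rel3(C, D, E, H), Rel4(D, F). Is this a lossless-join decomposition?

Chase test. Columns are A, B, C, D, E, F, G, H; row i has aⱼ where attribute j ∈ Reli, else bᵢⱼ.
Initial tableau (one row per fragment):
  row 1: a1 a2 b13 b14 a5 b16 b17 b18
  row 2: b21 b22 b23 a4 b25 a6 a7 b28
  row 3: b31 b32 a3 a4 a5 b36 b37 a8
  row 4: b41 b42 b43 a4 b45 a6 b47 b48
Rows 1 and 3 agree on E; apply E→B, C and equate their B, C entries.
Rows 1 and 3 agree on C; apply C→D and equate their D entries.
No row becomes fully distinguished — the join is lossy.

No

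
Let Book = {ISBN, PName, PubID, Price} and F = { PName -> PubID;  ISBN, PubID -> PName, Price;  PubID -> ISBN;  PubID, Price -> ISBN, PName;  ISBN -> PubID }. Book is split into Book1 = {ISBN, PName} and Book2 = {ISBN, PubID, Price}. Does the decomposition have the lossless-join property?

Yes

Common attributes: Book1 ∩ Book2 = {ISBN}.
Closure of {ISBN}: ISBN → PubID applies, adding PubID; ISBN, PubID → PName, Price applies, adding PName, Price. So (ISBN)⁺ = {ISBN, PName, PubID, Price}.
This closure contains every attribute of Book1, so Book1 ∩ Book2 → Book1. The join is lossless.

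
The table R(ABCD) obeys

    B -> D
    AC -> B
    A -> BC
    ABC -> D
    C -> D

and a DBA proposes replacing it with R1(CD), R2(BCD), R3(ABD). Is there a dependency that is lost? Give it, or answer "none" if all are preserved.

Check A → BC: no single fragment contains all of {ABC}, and the restricted closure of {A} across the fragments never reaches {BC}.
B → D is preserved.
AC → B is preserved.
ABC → D is preserved.
C → D is preserved.

A -> BC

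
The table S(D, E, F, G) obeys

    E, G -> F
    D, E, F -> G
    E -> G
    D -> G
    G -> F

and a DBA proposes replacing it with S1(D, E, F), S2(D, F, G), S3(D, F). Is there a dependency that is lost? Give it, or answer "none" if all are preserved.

Check E → G: no single fragment contains all of {E, G}, and the restricted closure of {E} across the fragments never reaches {G}.
E, G → F is preserved.
D, E, F → G is preserved.
D → G is preserved.
G → F is preserved.

E -> G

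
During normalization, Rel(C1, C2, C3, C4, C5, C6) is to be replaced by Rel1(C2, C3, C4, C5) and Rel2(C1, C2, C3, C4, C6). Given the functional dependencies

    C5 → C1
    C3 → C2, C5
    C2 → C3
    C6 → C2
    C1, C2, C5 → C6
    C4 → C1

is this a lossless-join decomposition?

Yes

Common attributes: Rel1 ∩ Rel2 = {C2, C3, C4}.
Closure of {C2, C3, C4}: C3 → C2, C5 applies, adding C5; C4 → C1 applies, adding C1; C1, C2, C5 → C6 applies, adding C6. So (C2, C3, C4)⁺ = {C1, C2, C3, C4, C5, C6}.
This closure contains every attribute of Rel1, so Rel1 ∩ Rel2 → Rel1. The join is lossless.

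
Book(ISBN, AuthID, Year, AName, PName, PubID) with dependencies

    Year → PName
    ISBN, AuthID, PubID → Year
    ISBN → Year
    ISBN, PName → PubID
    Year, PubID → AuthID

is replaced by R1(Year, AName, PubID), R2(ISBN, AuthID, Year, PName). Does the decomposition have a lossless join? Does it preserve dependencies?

Lossless test: (Year)⁺ = {Year, PName}, which is a superkey of neither fragment — lossy.
Dependency preservation: the restricted closure of {ISBN, PName} across the fragments never reaches {PubID}, so ISBN, PName → PubID cannot be enforced without a join — not preserved.

lossy and not dependency-preserving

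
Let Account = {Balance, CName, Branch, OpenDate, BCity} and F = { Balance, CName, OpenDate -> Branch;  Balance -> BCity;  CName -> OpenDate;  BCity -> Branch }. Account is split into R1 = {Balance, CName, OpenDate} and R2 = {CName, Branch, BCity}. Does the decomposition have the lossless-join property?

Common attributes: R1 ∩ R2 = {CName}.
Closure of {CName}: CName → OpenDate applies, adding OpenDate. So (CName)⁺ = {CName, OpenDate}.
The closure contains neither all of R1 = {Balance, CName, OpenDate} nor all of R2 = {CName, Branch, BCity}, so the common attributes are not a superkey of either fragment. The join is lossy.

No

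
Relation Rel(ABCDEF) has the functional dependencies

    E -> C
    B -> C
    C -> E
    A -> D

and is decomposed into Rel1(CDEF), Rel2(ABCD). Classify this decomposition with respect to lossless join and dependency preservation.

Lossless test: (CD)⁺ = {CDE}, which is a superkey of neither fragment — lossy.
Dependency preservation: every FD's attributes lie within a single fragment, so each can be enforced locally — preserved.

lossy but dependency-preserving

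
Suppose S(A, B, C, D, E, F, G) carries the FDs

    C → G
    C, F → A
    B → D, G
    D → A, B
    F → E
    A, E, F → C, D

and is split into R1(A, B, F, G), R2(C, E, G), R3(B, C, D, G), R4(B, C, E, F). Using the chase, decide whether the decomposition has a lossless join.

Yes

Chase test. Columns are A, B, C, D, E, F, G; row i has aⱼ where attribute j ∈ Ri, else bᵢⱼ.
Initial tableau (one row per fragment):
  row 1: a1 a2 b13 b14 b15 a6 a7
  row 2: b21 b22 a3 b24 a5 b26 a7
  row 3: b31 a2 a3 a4 b35 b36 a7
  row 4: b41 a2 a3 b44 a5 a6 b47
Rows 2 and 4 agree on C; apply C→G and equate their G entries.
Rows 1 and 3 agree on B; apply B→D, G and equate their D, G entries.
Rows 1 and 4 agree on B; apply B→D, G and equate their D, G entries.
Rows 1 and 3 agree on D; apply D→A, B and equate their A, B entries.
Rows 1 and 4 agree on D; apply D→A, B and equate their A, B entries.
Rows 1 and 4 agree on F; apply F→E and equate their E entries.
Rows 1 and 4 agree on A, E, F; apply A, E, F→C, D and equate their C, D entries.
Row 1 is now all distinguished symbols — the join is lossless.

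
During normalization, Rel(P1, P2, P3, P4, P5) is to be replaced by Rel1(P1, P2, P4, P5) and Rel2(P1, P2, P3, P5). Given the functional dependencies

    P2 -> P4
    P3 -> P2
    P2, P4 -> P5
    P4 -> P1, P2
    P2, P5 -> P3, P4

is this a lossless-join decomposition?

Common attributes: Rel1 ∩ Rel2 = {P1, P2, P5}.
Closure of {P1, P2, P5}: P2 → P4 applies, adding P4; P2, P5 → P3, P4 applies, adding P3. So (P1, P2, P5)⁺ = {P1, P2, P3, P4, P5}.
This closure contains every attribute of Rel1, so Rel1 ∩ Rel2 → Rel1. The join is lossless.

Yes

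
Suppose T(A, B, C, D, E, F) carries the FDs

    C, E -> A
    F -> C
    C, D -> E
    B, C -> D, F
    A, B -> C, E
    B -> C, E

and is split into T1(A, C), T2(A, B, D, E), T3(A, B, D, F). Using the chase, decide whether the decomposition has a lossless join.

No

Chase test. Columns are A, B, C, D, E, F; row i has aⱼ where attribute j ∈ Ti, else bᵢⱼ.
Initial tableau (one row per fragment):
  row 1: a1 b12 a3 b14 b15 b16
  row 2: a1 a2 b23 a4 a5 b26
  row 3: a1 a2 b33 a4 b35 a6
Rows 2 and 3 agree on A, B; apply A, B→C, E and equate their C, E entries.
Rows 2 and 3 agree on B, C; apply B, C→D, F and equate their D, F entries.
No row becomes fully distinguished — the join is lossy.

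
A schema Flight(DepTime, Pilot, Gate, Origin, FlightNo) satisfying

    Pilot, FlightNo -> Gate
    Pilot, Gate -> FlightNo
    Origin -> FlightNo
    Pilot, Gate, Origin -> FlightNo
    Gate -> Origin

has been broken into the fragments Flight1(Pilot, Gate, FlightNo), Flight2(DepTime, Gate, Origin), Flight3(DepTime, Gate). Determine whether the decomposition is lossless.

No

Chase test. Columns are DepTime, Pilot, Gate, Origin, FlightNo; row i has aⱼ where attribute j ∈ Flighti, else bᵢⱼ.
Initial tableau (one row per fragment):
  row 1: b11 a2 a3 b14 a5
  row 2: a1 b22 a3 a4 b25
  row 3: a1 b32 a3 b34 b35
Rows 1 and 2 agree on Gate; apply Gate→Origin and equate their Origin entries.
Rows 1 and 3 agree on Gate; apply Gate→Origin and equate their Origin entries.
Rows 1 and 2 agree on Origin; apply Origin→FlightNo and equate their FlightNo entries.
Rows 1 and 3 agree on Origin; apply Origin→FlightNo and equate their FlightNo entries.
No row becomes fully distinguished — the join is lossy.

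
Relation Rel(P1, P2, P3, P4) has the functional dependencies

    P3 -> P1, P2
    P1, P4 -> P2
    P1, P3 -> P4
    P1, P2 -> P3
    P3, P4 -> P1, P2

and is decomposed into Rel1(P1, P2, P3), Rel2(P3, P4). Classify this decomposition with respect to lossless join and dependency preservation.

lossless but not dependency-preserving

Lossless test: (P3)⁺ = {P1, P2, P3, P4}, which contains all of one fragment — lossless.
Dependency preservation: the restricted closure of {P1, P4} across the fragments never reaches {P2}, so P1, P4 → P2 cannot be enforced without a join — not preserved.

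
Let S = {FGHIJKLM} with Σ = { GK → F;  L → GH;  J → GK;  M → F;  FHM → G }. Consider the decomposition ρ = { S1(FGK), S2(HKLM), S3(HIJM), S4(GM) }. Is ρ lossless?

Chase test. Columns are FGHIJKLM; row i has aⱼ where attribute j ∈ Si, else bᵢⱼ.
Initial tableau (one row per fragment):
  row 1: a1 a2 b13 b14 b15 a6 b17 b18
  row 2: b21 b22 a3 b24 b25 a6 a7 a8
  row 3: b31 b32 a3 a4 a5 b36 b37 a8
  row 4: b41 a2 b43 b44 b45 b46 b47 a8
Rows 2 and 3 agree on M; apply M→F and equate their F entries.
Rows 2 and 4 agree on M; apply M→F and equate their F entries.
Rows 2 and 3 agree on FHM; apply FHM→G and equate their G entries.
No row becomes fully distinguished — the join is lossy.

No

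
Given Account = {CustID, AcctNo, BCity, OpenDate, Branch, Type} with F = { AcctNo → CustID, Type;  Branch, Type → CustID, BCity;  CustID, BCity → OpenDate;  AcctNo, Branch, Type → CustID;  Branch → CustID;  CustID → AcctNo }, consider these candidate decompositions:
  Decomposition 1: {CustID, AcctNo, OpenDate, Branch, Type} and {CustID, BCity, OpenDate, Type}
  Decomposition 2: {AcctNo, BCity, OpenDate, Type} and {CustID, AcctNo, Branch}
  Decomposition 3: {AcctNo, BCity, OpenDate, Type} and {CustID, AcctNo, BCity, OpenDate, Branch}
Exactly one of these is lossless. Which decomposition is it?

Decomposition 3

Decomposition 1: common = {CustID, OpenDate, Type}, closure = {CustID, AcctNo, OpenDate, Type} → lossy.
Decomposition 2: common = {AcctNo}, closure = {CustID, AcctNo, Type} → lossy.
Decomposition 3: common = {AcctNo, BCity, OpenDate}, closure = {CustID, AcctNo, BCity, OpenDate, Type} → lossless.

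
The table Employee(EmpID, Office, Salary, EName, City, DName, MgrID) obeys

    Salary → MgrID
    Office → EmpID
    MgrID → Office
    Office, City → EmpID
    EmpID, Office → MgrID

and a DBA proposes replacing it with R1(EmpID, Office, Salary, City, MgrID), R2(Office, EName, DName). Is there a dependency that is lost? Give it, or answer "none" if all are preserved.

none

Salary → MgrID lies within R1.
Office → EmpID lies within R1.
MgrID → Office lies within R1.
Office, City → EmpID lies within R1.
EmpID, Office → MgrID lies within R1.
Every dependency is enforceable on the fragments, so the decomposition is dependency-preserving.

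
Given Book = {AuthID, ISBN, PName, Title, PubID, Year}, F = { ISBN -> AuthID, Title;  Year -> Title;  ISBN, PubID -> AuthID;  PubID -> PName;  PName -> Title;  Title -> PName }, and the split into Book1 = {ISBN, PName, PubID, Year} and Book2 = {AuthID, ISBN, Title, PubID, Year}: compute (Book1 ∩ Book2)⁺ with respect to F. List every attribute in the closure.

AuthID, ISBN, PName, Title, PubID, Year

Book1 ∩ Book2 = {ISBN, PubID, Year}.
ISBN → AuthID, Title applies, adding AuthID, Title
PubID → PName applies, adding PName
Closure: {AuthID, ISBN, PName, Title, PubID, Year}.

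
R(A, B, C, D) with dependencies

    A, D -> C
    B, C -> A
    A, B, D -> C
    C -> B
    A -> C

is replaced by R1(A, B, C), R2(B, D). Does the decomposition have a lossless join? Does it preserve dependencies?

Lossless test: (B)⁺ = {B}, which is a superkey of neither fragment — lossy.
Dependency preservation: A, D → C; A, B, D → C are not contained in any single fragment, but the restricted closure of each left-hand side across the fragments still reaches the right-hand side; the remaining FDs each lie inside some fragment. All dependencies are preserved.

lossy but dependency-preserving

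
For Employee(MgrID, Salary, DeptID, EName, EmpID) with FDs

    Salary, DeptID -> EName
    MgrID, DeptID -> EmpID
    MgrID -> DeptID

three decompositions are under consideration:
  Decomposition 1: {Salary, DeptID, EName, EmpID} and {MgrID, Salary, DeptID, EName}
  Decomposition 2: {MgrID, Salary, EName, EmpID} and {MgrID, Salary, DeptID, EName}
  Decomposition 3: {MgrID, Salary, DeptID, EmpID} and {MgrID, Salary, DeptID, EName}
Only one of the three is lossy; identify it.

Decomposition 1

Decomposition 1: common = {Salary, DeptID, EName}, closure = {Salary, DeptID, EName} → lossy.
Decomposition 2: common = {MgrID, Salary, EName}, closure = {MgrID, Salary, DeptID, EName, EmpID} → lossless.
Decomposition 3: common = {MgrID, Salary, DeptID}, closure = {MgrID, Salary, DeptID, EName, EmpID} → lossless.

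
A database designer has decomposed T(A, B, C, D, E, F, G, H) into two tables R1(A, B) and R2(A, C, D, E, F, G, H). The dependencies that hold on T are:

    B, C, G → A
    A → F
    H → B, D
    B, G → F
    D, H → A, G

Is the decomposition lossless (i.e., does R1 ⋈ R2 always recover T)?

No

Common attributes: R1 ∩ R2 = {A}.
Closure of {A}: A → F applies, adding F. So (A)⁺ = {A, F}.
The closure contains neither all of R1 = {A, B} nor all of R2 = {A, C, D, E, F, G, H}, so the common attributes are not a superkey of either fragment. The join is lossy.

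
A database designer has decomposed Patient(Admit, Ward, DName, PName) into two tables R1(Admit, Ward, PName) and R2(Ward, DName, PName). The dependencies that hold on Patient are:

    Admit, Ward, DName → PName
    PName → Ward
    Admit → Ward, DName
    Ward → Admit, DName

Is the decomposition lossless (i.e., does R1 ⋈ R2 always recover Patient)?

Yes

Common attributes: R1 ∩ R2 = {Ward, PName}.
Closure of {Ward, PName}: Ward → Admit, DName applies, adding Admit, DName. So (Ward, PName)⁺ = {Admit, Ward, DName, PName}.
This closure contains every attribute of R1, so R1 ∩ R2 → R1. The join is lossless.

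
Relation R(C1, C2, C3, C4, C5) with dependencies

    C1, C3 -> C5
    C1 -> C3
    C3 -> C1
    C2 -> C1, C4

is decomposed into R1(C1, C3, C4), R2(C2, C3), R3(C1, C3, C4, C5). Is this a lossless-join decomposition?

No

Chase test. Columns are C1, C2, C3, C4, C5; row i has aⱼ where attribute j ∈ Ri, else bᵢⱼ.
Initial tableau (one row per fragment):
  row 1: a1 b12 a3 a4 b15
  row 2: b21 a2 a3 b24 b25
  row 3: a1 b32 a3 a4 a5
Rows 1 and 3 agree on C1, C3; apply C1, C3→C5 and equate their C5 entries.
Rows 1 and 2 agree on C3; apply C3→C1 and equate their C1 entries.
Rows 1 and 2 agree on C1, C3; apply C1, C3→C5 and equate their C5 entries.
No row becomes fully distinguished — the join is lossy.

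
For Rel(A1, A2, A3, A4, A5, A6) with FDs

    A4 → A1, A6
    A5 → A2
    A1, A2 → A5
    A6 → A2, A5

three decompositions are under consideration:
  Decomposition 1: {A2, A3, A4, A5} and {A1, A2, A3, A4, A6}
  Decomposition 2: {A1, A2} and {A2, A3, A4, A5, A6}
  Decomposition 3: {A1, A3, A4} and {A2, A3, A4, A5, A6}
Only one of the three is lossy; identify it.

Decomposition 1: common = {A2, A3, A4}, closure = {A1, A2, A3, A4, A5, A6} → lossless.
Decomposition 2: common = {A2}, closure = {A2} → lossy.
Decomposition 3: common = {A3, A4}, closure = {A1, A2, A3, A4, A5, A6} → lossless.

Decomposition 2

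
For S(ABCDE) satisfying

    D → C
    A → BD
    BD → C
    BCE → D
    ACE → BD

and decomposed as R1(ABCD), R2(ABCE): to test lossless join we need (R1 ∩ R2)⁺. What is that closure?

R1 ∩ R2 = {ABC}.
A → BD applies, adding D
Closure: {ABCD}.

ABCD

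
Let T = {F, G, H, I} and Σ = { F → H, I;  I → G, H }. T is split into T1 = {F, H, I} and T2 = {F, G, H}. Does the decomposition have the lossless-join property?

Yes

Common attributes: T1 ∩ T2 = {F, H}.
Closure of {F, H}: F → H, I applies, adding I; I → G, H applies, adding G. So (F, H)⁺ = {F, G, H, I}.
This closure contains every attribute of T1, so T1 ∩ T2 → T1. The join is lossless.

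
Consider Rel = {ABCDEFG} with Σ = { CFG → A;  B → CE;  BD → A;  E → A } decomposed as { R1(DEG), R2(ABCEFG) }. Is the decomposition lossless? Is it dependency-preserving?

Lossless test: (EG)⁺ = {AEG}, which is a superkey of neither fragment — lossy.
Dependency preservation: BD → A is not contained in any single fragment, but the restricted closure of its left-hand side across the fragments still reaches the right-hand side; the remaining FDs each lie inside some fragment. All dependencies are preserved.

lossy but dependency-preserving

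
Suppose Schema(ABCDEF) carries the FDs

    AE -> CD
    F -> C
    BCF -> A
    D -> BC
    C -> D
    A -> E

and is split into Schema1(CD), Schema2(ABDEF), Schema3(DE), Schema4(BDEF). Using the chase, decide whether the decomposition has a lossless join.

Chase test. Columns are ABCDEF; row i has aⱼ where attribute j ∈ Schemai, else bᵢⱼ.
Initial tableau (one row per fragment):
  row 1: b11 b12 a3 a4 b15 b16
  row 2: a1 a2 b23 a4 a5 a6
  row 3: b31 b32 b33 a4 a5 b36
  row 4: b41 a2 b43 a4 a5 a6
Rows 2 and 4 agree on F; apply F→C and equate their C entries.
Rows 2 and 4 agree on BCF; apply BCF→A and equate their A entries.
Rows 1 and 2 agree on D; apply D→BC and equate their BC entries.
Rows 1 and 3 agree on D; apply D→BC and equate their BC entries.
Row 2 is now all distinguished symbols — the join is lossless.

Yes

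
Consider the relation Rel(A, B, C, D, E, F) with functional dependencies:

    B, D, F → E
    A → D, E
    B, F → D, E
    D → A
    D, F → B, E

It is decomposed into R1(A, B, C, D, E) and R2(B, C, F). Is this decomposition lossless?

No

Common attributes: R1 ∩ R2 = {B, C}.
No dependency enlarges {B, C}, so (B, C)⁺ = {B, C}.
The closure contains neither all of R1 = {A, B, C, D, E} nor all of R2 = {B, C, F}, so the common attributes are not a superkey of either fragment. The join is lossy.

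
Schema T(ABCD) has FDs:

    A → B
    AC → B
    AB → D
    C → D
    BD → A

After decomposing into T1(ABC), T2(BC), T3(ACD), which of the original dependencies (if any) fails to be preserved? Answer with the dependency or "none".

BD → A

Check BD → A: no single fragment contains all of {ABD}, and the restricted closure of {BD} across the fragments never reaches {A}.
A → B is preserved.
AC → B is preserved.
AB → D is preserved.
C → D is preserved.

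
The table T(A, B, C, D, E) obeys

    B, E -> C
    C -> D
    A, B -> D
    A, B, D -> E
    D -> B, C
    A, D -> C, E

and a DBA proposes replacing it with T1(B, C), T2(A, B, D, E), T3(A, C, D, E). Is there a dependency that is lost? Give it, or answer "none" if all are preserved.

B, E → C: restricted closure across fragments reaches C.
C → D lies within T3.
A, B → D lies within T2.
A, B, D → E lies within T2.
D → B, C: restricted closure across fragments reaches B, C.
A, D → C, E lies within T3.
Every dependency is enforceable on the fragments, so the decomposition is dependency-preserving.

none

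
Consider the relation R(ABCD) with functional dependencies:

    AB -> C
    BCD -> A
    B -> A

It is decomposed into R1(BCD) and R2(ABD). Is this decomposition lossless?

Yes

Common attributes: R1 ∩ R2 = {BD}.
Closure of {BD}: B → A applies, adding A; AB → C applies, adding C. So (BD)⁺ = {ABCD}.
This closure contains every attribute of R1, so R1 ∩ R2 → R1. The join is lossless.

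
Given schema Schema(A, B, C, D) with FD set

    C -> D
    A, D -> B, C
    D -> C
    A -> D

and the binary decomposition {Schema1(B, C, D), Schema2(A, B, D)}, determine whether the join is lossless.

Common attributes: Schema1 ∩ Schema2 = {B, D}.
Closure of {B, D}: D → C applies, adding C. So (B, D)⁺ = {B, C, D}.
This closure contains every attribute of Schema1, so Schema1 ∩ Schema2 → Schema1. The join is lossless.

Yes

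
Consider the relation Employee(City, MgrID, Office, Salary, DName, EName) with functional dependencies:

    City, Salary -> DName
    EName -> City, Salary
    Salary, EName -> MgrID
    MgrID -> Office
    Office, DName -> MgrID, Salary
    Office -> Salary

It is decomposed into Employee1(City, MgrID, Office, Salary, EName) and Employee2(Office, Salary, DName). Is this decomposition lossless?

No

Common attributes: Employee1 ∩ Employee2 = {Office, Salary}.
No dependency enlarges {Office, Salary}, so (Office, Salary)⁺ = {Office, Salary}.
The closure contains neither all of Employee1 = {City, MgrID, Office, Salary, EName} nor all of Employee2 = {Office, Salary, DName}, so the common attributes are not a superkey of either fragment. The join is lossy.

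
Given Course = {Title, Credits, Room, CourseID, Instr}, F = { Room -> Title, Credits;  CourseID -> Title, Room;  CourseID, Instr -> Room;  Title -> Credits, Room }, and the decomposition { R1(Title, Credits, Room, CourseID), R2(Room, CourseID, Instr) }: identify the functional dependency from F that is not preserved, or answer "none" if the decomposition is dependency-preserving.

none

Room → Title, Credits lies within R1.
CourseID → Title, Room lies within R1.
CourseID, Instr → Room lies within R2.
Title → Credits, Room lies within R1.
Every dependency is enforceable on the fragments, so the decomposition is dependency-preserving.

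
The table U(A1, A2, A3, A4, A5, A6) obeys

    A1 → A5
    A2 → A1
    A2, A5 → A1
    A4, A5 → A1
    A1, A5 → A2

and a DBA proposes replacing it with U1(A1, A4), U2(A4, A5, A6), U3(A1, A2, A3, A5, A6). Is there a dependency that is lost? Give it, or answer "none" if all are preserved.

A4, A5 → A1

Check A4, A5 → A1: no single fragment contains all of {A1, A4, A5}, and the restricted closure of {A4, A5} across the fragments never reaches {A1}.
A1 → A5 is preserved.
A2 → A1 is preserved.
A2, A5 → A1 is preserved.
A1, A5 → A2 is preserved.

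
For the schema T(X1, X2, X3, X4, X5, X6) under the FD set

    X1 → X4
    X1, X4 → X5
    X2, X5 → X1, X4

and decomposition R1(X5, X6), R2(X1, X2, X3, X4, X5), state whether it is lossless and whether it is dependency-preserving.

lossy but dependency-preserving

Lossless test: (X5)⁺ = {X5}, which is a superkey of neither fragment — lossy.
Dependency preservation: every FD's attributes lie within a single fragment, so each can be enforced locally — preserved.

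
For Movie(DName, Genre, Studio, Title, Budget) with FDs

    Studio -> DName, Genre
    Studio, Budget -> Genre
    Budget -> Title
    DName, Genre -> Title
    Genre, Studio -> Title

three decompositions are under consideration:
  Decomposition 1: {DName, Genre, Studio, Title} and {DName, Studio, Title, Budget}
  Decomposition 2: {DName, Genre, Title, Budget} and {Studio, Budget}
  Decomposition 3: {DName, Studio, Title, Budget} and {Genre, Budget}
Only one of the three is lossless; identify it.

Decomposition 1

Decomposition 1: common = {DName, Studio, Title}, closure = {DName, Genre, Studio, Title} → lossless.
Decomposition 2: common = {Budget}, closure = {Title, Budget} → lossy.
Decomposition 3: common = {Budget}, closure = {Title, Budget} → lossy.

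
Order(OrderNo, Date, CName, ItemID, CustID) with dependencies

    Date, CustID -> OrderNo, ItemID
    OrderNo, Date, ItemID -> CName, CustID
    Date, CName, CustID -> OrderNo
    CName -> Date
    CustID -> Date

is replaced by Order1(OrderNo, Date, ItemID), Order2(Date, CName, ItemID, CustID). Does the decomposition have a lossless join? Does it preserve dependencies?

lossy and not dependency-preserving

Lossless test: (Date, ItemID)⁺ = {Date, ItemID}, which is a superkey of neither fragment — lossy.
Dependency preservation: the restricted closure of {Date, CustID} across the fragments never reaches {OrderNo, ItemID}, so Date, CustID → OrderNo, ItemID cannot be enforced without a join — not preserved.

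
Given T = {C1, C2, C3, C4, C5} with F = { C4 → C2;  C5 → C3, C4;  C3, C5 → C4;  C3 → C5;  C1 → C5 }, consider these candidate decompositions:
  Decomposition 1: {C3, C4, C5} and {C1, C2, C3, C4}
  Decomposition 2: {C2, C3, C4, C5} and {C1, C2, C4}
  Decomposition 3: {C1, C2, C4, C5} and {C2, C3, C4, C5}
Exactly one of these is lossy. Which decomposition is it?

Decomposition 2

Decomposition 1: common = {C3, C4}, closure = {C2, C3, C4, C5} → lossless.
Decomposition 2: common = {C2, C4}, closure = {C2, C4} → lossy.
Decomposition 3: common = {C2, C4, C5}, closure = {C2, C3, C4, C5} → lossless.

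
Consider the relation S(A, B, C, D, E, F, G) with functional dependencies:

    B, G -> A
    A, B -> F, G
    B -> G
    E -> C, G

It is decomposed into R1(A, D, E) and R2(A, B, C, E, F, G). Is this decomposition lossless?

No

Common attributes: R1 ∩ R2 = {A, E}.
Closure of {A, E}: E → C, G applies, adding C, G. So (A, E)⁺ = {A, C, E, G}.
The closure contains neither all of R1 = {A, D, E} nor all of R2 = {A, B, C, E, F, G}, so the common attributes are not a superkey of either fragment. The join is lossy.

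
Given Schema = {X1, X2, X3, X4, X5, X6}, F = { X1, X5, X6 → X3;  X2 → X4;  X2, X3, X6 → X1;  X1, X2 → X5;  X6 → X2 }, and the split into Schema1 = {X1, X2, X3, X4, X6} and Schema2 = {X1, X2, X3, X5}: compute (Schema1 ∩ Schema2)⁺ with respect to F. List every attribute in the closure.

Schema1 ∩ Schema2 = {X1, X2, X3}.
X2 → X4 applies, adding X4
X1, X2 → X5 applies, adding X5
Closure: {X1, X2, X3, X4, X5}.

X1, X2, X3, X4, X5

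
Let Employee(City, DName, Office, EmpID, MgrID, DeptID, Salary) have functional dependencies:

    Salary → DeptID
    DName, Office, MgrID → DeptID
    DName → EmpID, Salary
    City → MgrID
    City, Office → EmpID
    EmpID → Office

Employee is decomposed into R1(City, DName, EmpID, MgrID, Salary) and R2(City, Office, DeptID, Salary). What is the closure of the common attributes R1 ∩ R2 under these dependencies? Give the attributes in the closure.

City, MgrID, DeptID, Salary

R1 ∩ R2 = {City, Salary}.
Salary → DeptID applies, adding DeptID
City → MgrID applies, adding MgrID
Closure: {City, MgrID, DeptID, Salary}.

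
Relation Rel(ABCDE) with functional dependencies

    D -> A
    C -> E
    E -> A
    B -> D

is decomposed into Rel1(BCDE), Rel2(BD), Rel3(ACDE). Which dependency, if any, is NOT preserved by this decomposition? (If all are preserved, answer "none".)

none

D → A lies within Rel3.
C → E lies within Rel1.
E → A lies within Rel3.
B → D lies within Rel1.
Every dependency is enforceable on the fragments, so the decomposition is dependency-preserving.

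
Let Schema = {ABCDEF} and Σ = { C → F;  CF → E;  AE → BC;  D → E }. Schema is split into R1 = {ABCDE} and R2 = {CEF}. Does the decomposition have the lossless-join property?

Common attributes: R1 ∩ R2 = {CE}.
Closure of {CE}: C → F applies, adding F. So (CE)⁺ = {CEF}.
This closure contains every attribute of R2, so R1 ∩ R2 → R2. The join is lossless.

Yes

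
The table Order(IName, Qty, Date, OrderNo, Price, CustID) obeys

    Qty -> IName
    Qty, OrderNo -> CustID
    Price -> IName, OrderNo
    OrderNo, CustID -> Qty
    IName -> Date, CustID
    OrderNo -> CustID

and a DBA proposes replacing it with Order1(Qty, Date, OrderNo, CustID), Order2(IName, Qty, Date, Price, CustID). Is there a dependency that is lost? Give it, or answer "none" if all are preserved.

Price -> IName, OrderNo

Check Price → IName, OrderNo: no single fragment contains all of {IName, OrderNo, Price}, and the restricted closure of {Price} across the fragments never reaches {IName, OrderNo}.
Qty → IName is preserved.
Qty, OrderNo → CustID is preserved.
OrderNo, CustID → Qty is preserved.
IName → Date, CustID is preserved.
OrderNo → CustID is preserved.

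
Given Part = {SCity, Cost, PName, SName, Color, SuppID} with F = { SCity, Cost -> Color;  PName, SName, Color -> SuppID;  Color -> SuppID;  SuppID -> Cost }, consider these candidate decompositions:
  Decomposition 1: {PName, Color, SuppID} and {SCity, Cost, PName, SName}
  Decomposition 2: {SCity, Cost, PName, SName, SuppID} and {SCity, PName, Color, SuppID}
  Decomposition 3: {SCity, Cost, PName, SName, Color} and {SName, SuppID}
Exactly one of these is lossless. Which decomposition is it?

Decomposition 2

Decomposition 1: common = {PName}, closure = {PName} → lossy.
Decomposition 2: common = {SCity, PName, SuppID}, closure = {SCity, Cost, PName, Color, SuppID} → lossless.
Decomposition 3: common = {SName}, closure = {SName} → lossy.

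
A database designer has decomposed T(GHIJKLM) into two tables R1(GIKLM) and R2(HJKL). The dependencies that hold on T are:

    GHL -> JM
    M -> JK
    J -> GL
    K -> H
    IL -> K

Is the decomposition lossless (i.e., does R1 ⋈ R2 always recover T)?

Common attributes: R1 ∩ R2 = {KL}.
Closure of {KL}: K → H applies, adding H. So (KL)⁺ = {HKL}.
The closure contains neither all of R1 = {GIKLM} nor all of R2 = {HJKL}, so the common attributes are not a superkey of either fragment. The join is lossy.

No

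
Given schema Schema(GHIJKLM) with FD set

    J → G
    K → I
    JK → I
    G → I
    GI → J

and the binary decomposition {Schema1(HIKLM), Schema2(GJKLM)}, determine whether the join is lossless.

Common attributes: Schema1 ∩ Schema2 = {KLM}.
Closure of {KLM}: K → I applies, adding I. So (KLM)⁺ = {IKLM}.
The closure contains neither all of Schema1 = {HIKLM} nor all of Schema2 = {GJKLM}, so the common attributes are not a superkey of either fragment. The join is lossy.

No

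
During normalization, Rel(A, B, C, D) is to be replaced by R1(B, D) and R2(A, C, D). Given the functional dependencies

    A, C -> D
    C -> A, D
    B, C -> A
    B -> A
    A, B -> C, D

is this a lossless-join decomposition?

Common attributes: R1 ∩ R2 = {D}.
No dependency enlarges {D}, so (D)⁺ = {D}.
The closure contains neither all of R1 = {B, D} nor all of R2 = {A, C, D}, so the common attributes are not a superkey of either fragment. The join is lossy.

No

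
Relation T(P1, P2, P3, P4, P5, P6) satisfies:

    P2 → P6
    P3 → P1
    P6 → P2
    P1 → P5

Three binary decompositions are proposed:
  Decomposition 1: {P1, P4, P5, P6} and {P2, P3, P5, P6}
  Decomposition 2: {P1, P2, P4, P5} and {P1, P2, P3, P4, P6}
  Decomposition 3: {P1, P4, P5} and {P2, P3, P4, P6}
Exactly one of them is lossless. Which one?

Decomposition 1: common = {P5, P6}, closure = {P2, P5, P6} → lossy.
Decomposition 2: common = {P1, P2, P4}, closure = {P1, P2, P4, P5, P6} → lossless.
Decomposition 3: common = {P4}, closure = {P4} → lossy.

Decomposition 2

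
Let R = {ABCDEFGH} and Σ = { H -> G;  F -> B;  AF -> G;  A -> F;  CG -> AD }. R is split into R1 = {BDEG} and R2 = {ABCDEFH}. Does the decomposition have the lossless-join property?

No

Common attributes: R1 ∩ R2 = {BDE}.
No dependency enlarges {BDE}, so (BDE)⁺ = {BDE}.
The closure contains neither all of R1 = {BDEG} nor all of R2 = {ABCDEFH}, so the common attributes are not a superkey of either fragment. The join is lossy.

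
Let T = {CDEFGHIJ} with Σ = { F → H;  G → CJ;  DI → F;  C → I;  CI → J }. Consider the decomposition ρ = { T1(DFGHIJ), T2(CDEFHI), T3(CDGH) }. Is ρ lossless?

Chase test. Columns are CDEFGHIJ; row i has aⱼ where attribute j ∈ Ti, else bᵢⱼ.
Initial tableau (one row per fragment):
  row 1: b11 a2 b13 a4 a5 a6 a7 a8
  row 2: a1 a2 a3 a4 b25 a6 a7 b28
  row 3: a1 a2 b33 b34 a5 a6 b37 b38
Rows 1 and 3 agree on G; apply G→CJ and equate their CJ entries.
Rows 1 and 3 agree on C; apply C→I and equate their I entries.
Rows 1 and 2 agree on CI; apply CI→J and equate their J entries.
Rows 1 and 3 agree on DI; apply DI→F and equate their F entries.
No row becomes fully distinguished — the join is lossy.

No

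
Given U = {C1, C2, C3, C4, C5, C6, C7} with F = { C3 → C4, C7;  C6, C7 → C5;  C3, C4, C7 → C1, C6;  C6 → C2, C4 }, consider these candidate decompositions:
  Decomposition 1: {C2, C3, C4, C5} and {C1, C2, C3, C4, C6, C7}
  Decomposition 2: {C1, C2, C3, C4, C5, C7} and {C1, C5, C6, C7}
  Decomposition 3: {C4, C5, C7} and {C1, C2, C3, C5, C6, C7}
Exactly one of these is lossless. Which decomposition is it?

Decomposition 1

Decomposition 1: common = {C2, C3, C4}, closure = {C1, C2, C3, C4, C5, C6, C7} → lossless.
Decomposition 2: common = {C1, C5, C7}, closure = {C1, C5, C7} → lossy.
Decomposition 3: common = {C5, C7}, closure = {C5, C7} → lossy.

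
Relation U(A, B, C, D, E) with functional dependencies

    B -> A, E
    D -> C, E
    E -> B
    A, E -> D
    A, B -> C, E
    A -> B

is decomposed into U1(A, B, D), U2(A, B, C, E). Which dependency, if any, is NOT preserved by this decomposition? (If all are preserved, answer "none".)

B → A, E lies within U2.
D → C, E: restricted closure across fragments reaches C, E.
E → B lies within U2.
A, E → D: restricted closure across fragments reaches D.
A, B → C, E lies within U2.
A → B lies within U1.
Every dependency is enforceable on the fragments, so the decomposition is dependency-preserving.

none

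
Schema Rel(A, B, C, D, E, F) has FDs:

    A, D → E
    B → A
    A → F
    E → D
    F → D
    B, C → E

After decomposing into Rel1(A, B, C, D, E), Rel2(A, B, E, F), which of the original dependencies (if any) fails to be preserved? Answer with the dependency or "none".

F → D

Check F → D: no single fragment contains all of {D, F}, and the restricted closure of {F} across the fragments never reaches {D}.
A, D → E is preserved.
B → A is preserved.
A → F is preserved.
E → D is preserved.
B, C → E is preserved.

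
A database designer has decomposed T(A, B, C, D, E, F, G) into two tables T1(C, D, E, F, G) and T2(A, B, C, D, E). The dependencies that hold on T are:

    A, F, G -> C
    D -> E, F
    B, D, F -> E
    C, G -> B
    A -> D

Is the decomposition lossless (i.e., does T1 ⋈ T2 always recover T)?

No

Common attributes: T1 ∩ T2 = {C, D, E}.
Closure of {C, D, E}: D → E, F applies, adding F. So (C, D, E)⁺ = {C, D, E, F}.
The closure contains neither all of T1 = {C, D, E, F, G} nor all of T2 = {A, B, C, D, E}, so the common attributes are not a superkey of either fragment. The join is lossy.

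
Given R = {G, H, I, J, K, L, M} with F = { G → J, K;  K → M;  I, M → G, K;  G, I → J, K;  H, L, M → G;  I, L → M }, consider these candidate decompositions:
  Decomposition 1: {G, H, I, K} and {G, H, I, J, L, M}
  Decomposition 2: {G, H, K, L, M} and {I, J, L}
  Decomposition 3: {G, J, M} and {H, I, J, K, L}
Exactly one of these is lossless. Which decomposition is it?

Decomposition 1

Decomposition 1: common = {G, H, I}, closure = {G, H, I, J, K, M} → lossless.
Decomposition 2: common = {L}, closure = {L} → lossy.
Decomposition 3: common = {J}, closure = {J} → lossy.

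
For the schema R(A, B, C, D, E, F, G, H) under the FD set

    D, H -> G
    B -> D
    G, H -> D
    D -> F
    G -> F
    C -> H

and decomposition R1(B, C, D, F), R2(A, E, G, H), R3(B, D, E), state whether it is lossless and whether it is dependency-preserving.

lossy and not dependency-preserving

Lossless test (chase): Rows 1 and 3 agree on D; apply D→F and equate their F entries. No row becomes fully distinguished — the join is lossy.
Dependency preservation: the restricted closure of {D, H} across the fragments never reaches {G}, so D, H → G cannot be enforced without a join — not preserved.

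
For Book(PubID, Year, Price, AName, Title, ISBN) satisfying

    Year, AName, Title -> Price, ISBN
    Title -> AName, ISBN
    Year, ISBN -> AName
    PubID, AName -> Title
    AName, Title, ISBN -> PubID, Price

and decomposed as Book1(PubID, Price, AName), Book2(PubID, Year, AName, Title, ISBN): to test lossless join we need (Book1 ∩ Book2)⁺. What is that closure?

Book1 ∩ Book2 = {PubID, AName}.
PubID, AName → Title applies, adding Title
Title → AName, ISBN applies, adding ISBN
AName, Title, ISBN → PubID, Price applies, adding Price
Closure: {PubID, Price, AName, Title, ISBN}.

PubID, Price, AName, Title, ISBN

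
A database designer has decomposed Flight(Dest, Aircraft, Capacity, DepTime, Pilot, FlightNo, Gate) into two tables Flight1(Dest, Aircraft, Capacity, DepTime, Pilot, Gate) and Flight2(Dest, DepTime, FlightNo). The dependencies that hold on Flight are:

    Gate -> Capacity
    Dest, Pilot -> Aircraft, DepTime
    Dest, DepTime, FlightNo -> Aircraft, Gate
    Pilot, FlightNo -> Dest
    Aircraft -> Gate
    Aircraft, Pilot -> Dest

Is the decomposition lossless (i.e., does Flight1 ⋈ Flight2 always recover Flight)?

Common attributes: Flight1 ∩ Flight2 = {Dest, DepTime}.
No dependency enlarges {Dest, DepTime}, so (Dest, DepTime)⁺ = {Dest, DepTime}.
The closure contains neither all of Flight1 = {Dest, Aircraft, Capacity, DepTime, Pilot, Gate} nor all of Flight2 = {Dest, DepTime, FlightNo}, so the common attributes are not a superkey of either fragment. The join is lossy.

No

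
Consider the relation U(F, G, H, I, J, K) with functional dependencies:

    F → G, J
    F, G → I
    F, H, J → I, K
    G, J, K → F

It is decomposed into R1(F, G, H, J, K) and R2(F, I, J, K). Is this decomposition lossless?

Common attributes: R1 ∩ R2 = {F, J, K}.
Closure of {F, J, K}: F → G, J applies, adding G; F, G → I applies, adding I. So (F, J, K)⁺ = {F, G, I, J, K}.
This closure contains every attribute of R2, so R1 ∩ R2 → R2. The join is lossless.

Yes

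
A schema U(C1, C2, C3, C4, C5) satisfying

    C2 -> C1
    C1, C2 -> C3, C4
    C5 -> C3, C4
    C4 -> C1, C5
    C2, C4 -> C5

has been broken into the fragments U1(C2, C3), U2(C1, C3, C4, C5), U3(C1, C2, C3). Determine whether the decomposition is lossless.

Chase test. Columns are C1, C2, C3, C4, C5; row i has aⱼ where attribute j ∈ Ui, else bᵢⱼ.
Initial tableau (one row per fragment):
  row 1: b11 a2 a3 b14 b15
  row 2: a1 b22 a3 a4 a5
  row 3: a1 a2 a3 b34 b35
Rows 1 and 3 agree on C2; apply C2→C1 and equate their C1 entries.
Rows 1 and 3 agree on C1, C2; apply C1, C2→C3, C4 and equate their C3, C4 entries.
Rows 1 and 3 agree on C4; apply C4→C1, C5 and equate their C1, C5 entries.
No row becomes fully distinguished — the join is lossy.

No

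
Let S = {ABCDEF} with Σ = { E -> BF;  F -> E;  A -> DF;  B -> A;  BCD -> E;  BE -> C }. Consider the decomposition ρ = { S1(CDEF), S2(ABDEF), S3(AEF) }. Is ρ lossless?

Yes

Chase test. Columns are ABCDEF; row i has aⱼ where attribute j ∈ Si, else bᵢⱼ.
Initial tableau (one row per fragment):
  row 1: b11 b12 a3 a4 a5 a6
  row 2: a1 a2 b23 a4 a5 a6
  row 3: a1 b32 b33 b34 a5 a6
Rows 1 and 2 agree on E; apply E→BF and equate their BF entries.
Rows 1 and 3 agree on E; apply E→BF and equate their BF entries.
Rows 2 and 3 agree on A; apply A→DF and equate their DF entries.
Rows 1 and 2 agree on B; apply B→A and equate their A entries.
Rows 1 and 2 agree on BE; apply BE→C and equate their C entries.
Rows 1 and 3 agree on BE; apply BE→C and equate their C entries.
Row 1 is now all distinguished symbols — the join is lossless.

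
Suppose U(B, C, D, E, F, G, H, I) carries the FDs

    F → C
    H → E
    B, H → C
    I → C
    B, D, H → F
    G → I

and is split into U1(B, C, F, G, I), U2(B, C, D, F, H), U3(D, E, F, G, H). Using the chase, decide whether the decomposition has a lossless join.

Chase test. Columns are B, C, D, E, F, G, H, I; row i has aⱼ where attribute j ∈ Ui, else bᵢⱼ.
Initial tableau (one row per fragment):
  row 1: a1 a2 b13 b14 a5 a6 b17 a8
  row 2: a1 a2 a3 b24 a5 b26 a7 b28
  row 3: b31 b32 a3 a4 a5 a6 a7 b38
Rows 1 and 3 agree on F; apply F→C and equate their C entries.
Rows 2 and 3 agree on H; apply H→E and equate their E entries.
Rows 1 and 3 agree on G; apply G→I and equate their I entries.
No row becomes fully distinguished — the join is lossy.

No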